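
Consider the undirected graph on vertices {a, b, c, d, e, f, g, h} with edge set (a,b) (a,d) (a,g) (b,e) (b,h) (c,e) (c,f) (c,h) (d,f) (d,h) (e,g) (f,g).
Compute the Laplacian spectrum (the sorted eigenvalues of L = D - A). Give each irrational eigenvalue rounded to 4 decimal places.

[0, 2, 2, 2, 4, 4, 4, 6]

With the vertex order [a, b, c, d, e, f, g, h], the degrees are [3, 3, 3, 3, 3, 3, 3, 3], giving D = diag(3, 3, 3, 3, 3, 3, 3, 3) and L = D - A. Diagonalising L (or applying a numerical eigensolver to the 8x8 matrix) gives the spectrum above. The single zero eigenvalue shows the graph is connected.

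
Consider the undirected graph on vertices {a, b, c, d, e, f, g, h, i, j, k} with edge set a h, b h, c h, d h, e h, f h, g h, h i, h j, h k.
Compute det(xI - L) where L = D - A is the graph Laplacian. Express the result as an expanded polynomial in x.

Reading degrees in the order [a, b, c, d, e, f, g, h, i, j, k] gives [1, 1, 1, 1, 1, 1, 1, 10, 1, 1, 1]; set D = diag(1, 1, 1, 1, 1, 1, 1, 10, 1, 1, 1) and form L = D - A. Computing det(xI - L) by cofactor expansion (or equivalently via sum-over-permutations) gives x^11 - 20x^10 + 135x^9 - 480x^8 + 1050x^7 - 1512x^6 + 1470x^5 - 960x^4 + 405x^3 - 100x^2 + 11x. The constant term is 0 because L is singular (the all-ones vector lies in its kernel). The eigenvalues sum to 20, which equals trace(L) = 2|E|. By the matrix-tree theorem the graph has (1/11) * product of the nonzero eigenvalues = 1 spanning tree.

x^11 - 20x^10 + 135x^9 - 480x^8 + 1050x^7 - 1512x^6 + 1470x^5 - 960x^4 + 405x^3 - 100x^2 + 11x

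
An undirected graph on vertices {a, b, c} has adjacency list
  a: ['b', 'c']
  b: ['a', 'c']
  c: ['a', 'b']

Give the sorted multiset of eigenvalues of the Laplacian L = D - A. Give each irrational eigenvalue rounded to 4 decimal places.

[0, 3, 3]

Reading degrees in the order [a, b, c] gives [2, 2, 2]; set D = diag(2, 2, 2) and form L = D - A. Since every row of L sums to 0, the all-ones vector is in the kernel and 0 is an eigenvalue.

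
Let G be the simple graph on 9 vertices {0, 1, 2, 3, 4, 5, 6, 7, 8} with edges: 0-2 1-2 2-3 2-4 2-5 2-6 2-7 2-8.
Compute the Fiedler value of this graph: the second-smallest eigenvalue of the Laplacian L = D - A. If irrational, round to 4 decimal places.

1

Reading degrees in the order [0, 1, 2, 3, 4, 5, 6, 7, 8] gives [1, 1, 8, 1, 1, 1, 1, 1, 1]; set D = diag(1, 1, 8, 1, 1, 1, 1, 1, 1) and form L = D - A. Computing the eigenvalues of L and sorting gives [0, 1, 1, 1, 1, 1, 1, 1, 9]. The Fiedler value lambda_2 = 1 is strictly positive, so the graph is connected. There is one zero in the spectrum, matching the 1 component.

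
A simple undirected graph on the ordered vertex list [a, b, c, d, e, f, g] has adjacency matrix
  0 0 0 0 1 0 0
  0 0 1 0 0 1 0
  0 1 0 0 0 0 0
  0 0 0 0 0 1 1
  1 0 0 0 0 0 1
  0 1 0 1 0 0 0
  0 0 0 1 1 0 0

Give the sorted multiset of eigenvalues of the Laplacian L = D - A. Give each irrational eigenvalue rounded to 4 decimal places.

Each diagonal entry of L is the vertex degree and each off-diagonal entry is -1 where an edge is present, 0 otherwise; in the order [a, b, c, d, e, f, g] the diagonal is [1, 2, 1, 2, 2, 2, 2]. Diagonalising L (or applying a numerical eigensolver to the 7x7 matrix) gives the spectrum above. The single zero eigenvalue shows the graph is connected. The largest eigenvalue, 3.8019, is at most the vertex count 7.

[0, 0.1981, 0.7530, 1.5550, 2.4450, 3.2470, 3.8019]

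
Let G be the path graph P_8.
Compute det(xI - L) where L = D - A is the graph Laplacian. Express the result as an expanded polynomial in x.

The graph has 8 vertices and degree multiset [2, 2, 2, 2, 2, 2, 1, 1]; D is the diagonal matrix of degrees and L = D - A. Computing det(xI - L) by cofactor expansion (or equivalently via sum-over-permutations) gives x^8 - 14x^7 + 78x^6 - 220x^5 + 330x^4 - 252x^3 + 84x^2 - 8x. The constant term is 0 because L is singular (the all-ones vector lies in its kernel). The eigenvalues sum to 14, which equals trace(L) = 2|E|. There is one zero in the spectrum, matching the 1 component.

x^8 - 14x^7 + 78x^6 - 220x^5 + 330x^4 - 252x^3 + 84x^2 - 8x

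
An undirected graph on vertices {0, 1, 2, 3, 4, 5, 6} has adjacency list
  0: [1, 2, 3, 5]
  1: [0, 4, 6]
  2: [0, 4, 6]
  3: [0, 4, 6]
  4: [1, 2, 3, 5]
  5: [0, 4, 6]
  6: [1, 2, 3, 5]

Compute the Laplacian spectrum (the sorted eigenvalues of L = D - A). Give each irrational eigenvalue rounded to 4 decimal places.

Reading degrees in the order [0, 1, 2, 3, 4, 5, 6] gives [4, 3, 3, 3, 4, 3, 4]; set D = diag(4, 3, 3, 3, 4, 3, 4) and form L = D - A. Since every row of L sums to 0, the all-ones vector is in the kernel and 0 is an eigenvalue. The single zero eigenvalue shows the graph is connected.

[0, 3, 3, 3, 4, 4, 7]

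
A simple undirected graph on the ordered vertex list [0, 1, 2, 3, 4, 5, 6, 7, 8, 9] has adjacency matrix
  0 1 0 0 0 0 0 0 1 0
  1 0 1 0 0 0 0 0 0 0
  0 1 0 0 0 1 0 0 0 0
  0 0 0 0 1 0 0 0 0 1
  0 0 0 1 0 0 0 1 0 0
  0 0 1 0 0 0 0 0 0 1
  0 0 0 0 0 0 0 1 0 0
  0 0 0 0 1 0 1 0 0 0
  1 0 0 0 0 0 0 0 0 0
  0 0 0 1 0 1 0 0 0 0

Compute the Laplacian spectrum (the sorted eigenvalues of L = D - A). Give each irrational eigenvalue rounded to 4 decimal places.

[0, 0.0979, 0.3820, 0.8244, 1.3820, 2, 2.6180, 3.1756, 3.6180, 3.9021]

Each diagonal entry of L is the vertex degree and each off-diagonal entry is -1 where an edge is present, 0 otherwise; in the order [0, 1, 2, 3, 4, 5, 6, 7, 8, 9] the diagonal is [2, 2, 2, 2, 2, 2, 1, 2, 1, 2]. Diagonalising L (or applying a numerical eigensolver to the 10x10 matrix) gives the spectrum above. The single zero eigenvalue shows the graph is connected. The largest eigenvalue, 3.9021, is at most the vertex count 10.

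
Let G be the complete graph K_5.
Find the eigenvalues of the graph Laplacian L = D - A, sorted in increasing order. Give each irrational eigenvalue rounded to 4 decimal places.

[0, 5, 5, 5, 5]

The graph has 5 vertices and degree multiset [4, 4, 4, 4, 4]; D is the diagonal matrix of degrees and L = D - A. Since every row of L sums to 0, the all-ones vector is in the kernel and 0 is an eigenvalue. There is one zero in the spectrum, matching the 1 component.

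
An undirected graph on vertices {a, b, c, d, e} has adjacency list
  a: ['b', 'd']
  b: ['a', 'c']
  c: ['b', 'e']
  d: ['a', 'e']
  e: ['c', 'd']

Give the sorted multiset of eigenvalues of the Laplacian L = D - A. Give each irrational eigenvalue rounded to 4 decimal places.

[0, 1.3820, 1.3820, 3.6180, 3.6180]

Reading degrees in the order [a, b, c, d, e] gives [2, 2, 2, 2, 2]; set D = diag(2, 2, 2, 2, 2) and form L = D - A. The multiplicity of 0 as a Laplacian eigenvalue equals the number of connected components.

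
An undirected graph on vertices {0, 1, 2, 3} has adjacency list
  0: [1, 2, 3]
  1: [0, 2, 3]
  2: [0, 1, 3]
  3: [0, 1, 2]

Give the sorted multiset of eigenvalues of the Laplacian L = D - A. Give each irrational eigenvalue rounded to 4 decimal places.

[0, 4, 4, 4]

Each diagonal entry of L is the vertex degree and each off-diagonal entry is -1 where an edge is present, 0 otherwise; in the order [0, 1, 2, 3] the diagonal is [3, 3, 3, 3]. Diagonalising L (or applying a numerical eigensolver to the 4x4 matrix) gives the spectrum above. There is one zero in the spectrum, matching the 1 component.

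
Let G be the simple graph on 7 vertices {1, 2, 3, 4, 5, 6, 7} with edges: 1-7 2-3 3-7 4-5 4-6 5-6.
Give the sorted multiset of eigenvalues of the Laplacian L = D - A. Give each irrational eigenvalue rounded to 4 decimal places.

[0, 0, 0.5858, 2, 3, 3, 3.4142]

Each diagonal entry of L is the vertex degree and each off-diagonal entry is -1 where an edge is present, 0 otherwise; in the order [1, 2, 3, 4, 5, 6, 7] the diagonal is [1, 1, 2, 2, 2, 2, 2]. The multiplicity of 0 as a Laplacian eigenvalue equals the number of connected components. The 2 zero eigenvalues correspond to the 2 connected components. The largest eigenvalue, 3.4142, is at most the vertex count 7.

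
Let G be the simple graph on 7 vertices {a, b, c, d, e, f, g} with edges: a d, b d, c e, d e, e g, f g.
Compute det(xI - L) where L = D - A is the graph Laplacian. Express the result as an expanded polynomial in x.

Each diagonal entry of L is the vertex degree and each off-diagonal entry is -1 where an edge is present, 0 otherwise; in the order [a, b, c, d, e, f, g] the diagonal is [1, 1, 1, 3, 3, 1, 2]. Computing det(xI - L) by cofactor expansion (or equivalently via sum-over-permutations) gives x^7 - 12x^6 + 53x^5 - 108x^4 + 105x^3 - 46x^2 + 7x. The coefficient of x^6 equals -trace(L) = -12, matching the sum of degrees. There is one zero in the spectrum, matching the 1 component.

x^7 - 12x^6 + 53x^5 - 108x^4 + 105x^3 - 46x^2 + 7x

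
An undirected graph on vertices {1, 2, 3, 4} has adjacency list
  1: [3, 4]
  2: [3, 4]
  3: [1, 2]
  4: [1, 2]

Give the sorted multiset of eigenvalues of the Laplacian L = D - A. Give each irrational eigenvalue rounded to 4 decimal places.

[0, 2, 2, 4]

Reading degrees in the order [1, 2, 3, 4] gives [2, 2, 2, 2]; set D = diag(2, 2, 2, 2) and form L = D - A. L is symmetric positive semidefinite, so every eigenvalue is real and nonnegative. The single zero eigenvalue shows the graph is connected. The eigenvalues sum to 8, which equals trace(L) = 2|E|.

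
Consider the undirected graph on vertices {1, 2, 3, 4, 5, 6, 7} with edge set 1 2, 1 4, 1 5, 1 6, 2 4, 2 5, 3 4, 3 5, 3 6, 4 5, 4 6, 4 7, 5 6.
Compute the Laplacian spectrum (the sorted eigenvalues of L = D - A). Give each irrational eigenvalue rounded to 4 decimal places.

[0, 1, 2.5858, 4, 5.4142, 6, 7]

With the vertex order [1, 2, 3, 4, 5, 6, 7], the degrees are [4, 3, 3, 6, 5, 4, 1], giving D = diag(4, 3, 3, 6, 5, 4, 1) and L = D - A. Since every row of L sums to 0, the all-ones vector is in the kernel and 0 is an eigenvalue. The single zero eigenvalue shows the graph is connected. The eigenvalues sum to 26, which equals trace(L) = 2|E|.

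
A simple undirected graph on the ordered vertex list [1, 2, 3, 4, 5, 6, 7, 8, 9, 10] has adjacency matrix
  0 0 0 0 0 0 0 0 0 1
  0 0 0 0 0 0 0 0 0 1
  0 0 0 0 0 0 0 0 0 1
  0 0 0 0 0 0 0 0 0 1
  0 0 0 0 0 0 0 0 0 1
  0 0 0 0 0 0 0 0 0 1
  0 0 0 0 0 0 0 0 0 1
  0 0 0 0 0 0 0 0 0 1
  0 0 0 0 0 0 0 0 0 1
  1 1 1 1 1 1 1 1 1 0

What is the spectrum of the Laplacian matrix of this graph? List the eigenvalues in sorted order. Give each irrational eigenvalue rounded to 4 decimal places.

[0, 1, 1, 1, 1, 1, 1, 1, 1, 10]

Each diagonal entry of L is the vertex degree and each off-diagonal entry is -1 where an edge is present, 0 otherwise; in the order [1, 2, 3, 4, 5, 6, 7, 8, 9, 10] the diagonal is [1, 1, 1, 1, 1, 1, 1, 1, 1, 9]. Since every row of L sums to 0, the all-ones vector is in the kernel and 0 is an eigenvalue. By the matrix-tree theorem the graph has (1/10) * product of the nonzero eigenvalues = 1 spanning tree.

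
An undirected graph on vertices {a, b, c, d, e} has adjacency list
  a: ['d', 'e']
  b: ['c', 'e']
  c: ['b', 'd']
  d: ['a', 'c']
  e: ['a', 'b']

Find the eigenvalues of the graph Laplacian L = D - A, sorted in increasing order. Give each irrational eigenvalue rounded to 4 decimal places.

With the vertex order [a, b, c, d, e], the degrees are [2, 2, 2, 2, 2], giving D = diag(2, 2, 2, 2, 2) and L = D - A. The multiplicity of 0 as a Laplacian eigenvalue equals the number of connected components. The single zero eigenvalue shows the graph is connected.

[0, 1.3820, 1.3820, 3.6180, 3.6180]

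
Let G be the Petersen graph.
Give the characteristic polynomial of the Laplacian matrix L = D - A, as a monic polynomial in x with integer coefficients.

x^10 - 30x^9 + 390x^8 - 2880x^7 + 13305x^6 - 39882x^5 + 77640x^4 - 94800x^3 + 66000x^2 - 20000x

The graph has 10 vertices and degree multiset [3, 3, 3, 3, 3, 3, 3, 3, 3, 3]; D is the diagonal matrix of degrees and L = D - A. L has integer entries, so p(x) = det(xI - L) has integer coefficients. Expanding the determinant yields x^10 - 30x^9 + 390x^8 - 2880x^7 + 13305x^6 - 39882x^5 + 77640x^4 - 94800x^3 + 66000x^2 - 20000x. The coefficient of x^9 equals -trace(L) = -30, matching the sum of degrees. There is one zero in the spectrum, matching the 1 component. The largest eigenvalue, 5, is at most the vertex count 10.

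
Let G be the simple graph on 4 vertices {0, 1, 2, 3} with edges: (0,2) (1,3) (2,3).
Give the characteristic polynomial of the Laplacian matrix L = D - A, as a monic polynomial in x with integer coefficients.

x^4 - 6x^3 + 10x^2 - 4x

Each diagonal entry of L is the vertex degree and each off-diagonal entry is -1 where an edge is present, 0 otherwise; in the order [0, 1, 2, 3] the diagonal is [1, 1, 2, 2]. Computing det(xI - L) by cofactor expansion (or equivalently via sum-over-permutations) gives x^4 - 6x^3 + 10x^2 - 4x. The constant term is 0 because L is singular (the all-ones vector lies in its kernel). There is one zero in the spectrum, matching the 1 component.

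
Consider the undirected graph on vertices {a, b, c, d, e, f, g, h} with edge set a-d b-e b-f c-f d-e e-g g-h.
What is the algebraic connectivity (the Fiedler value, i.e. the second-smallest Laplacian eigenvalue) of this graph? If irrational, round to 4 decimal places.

Reading degrees in the order [a, b, c, d, e, f, g, h] gives [1, 2, 1, 2, 3, 2, 2, 1]; set D = diag(1, 2, 1, 2, 3, 2, 2, 1) and form L = D - A. The smallest Laplacian eigenvalue is always 0. The next one, lambda_2 = 0.2434, measures how hard the graph is to disconnect: larger values mean better connectivity. There is one zero in the spectrum, matching the 1 component.

0.2434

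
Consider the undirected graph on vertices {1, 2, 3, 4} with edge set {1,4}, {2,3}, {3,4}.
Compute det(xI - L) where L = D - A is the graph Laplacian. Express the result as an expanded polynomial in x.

x^4 - 6x^3 + 10x^2 - 4x

With the vertex order [1, 2, 3, 4], the degrees are [1, 1, 2, 2], giving D = diag(1, 1, 2, 2) and L = D - A. L has integer entries, so p(x) = det(xI - L) has integer coefficients. Expanding the determinant yields x^4 - 6x^3 + 10x^2 - 4x. Since p(0) = det(-L) = 0, x divides p(x). The largest eigenvalue, 3.4142, is at most the vertex count 4.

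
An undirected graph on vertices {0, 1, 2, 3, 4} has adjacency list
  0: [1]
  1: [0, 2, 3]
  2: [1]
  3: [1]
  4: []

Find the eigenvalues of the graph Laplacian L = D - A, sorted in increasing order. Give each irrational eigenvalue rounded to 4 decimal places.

[0, 0, 1, 1, 4]

Each diagonal entry of L is the vertex degree and each off-diagonal entry is -1 where an edge is present, 0 otherwise; in the order [0, 1, 2, 3, 4] the diagonal is [1, 3, 1, 1, 0]. Diagonalising L (or applying a numerical eigensolver to the 5x5 matrix) gives the spectrum above. The 2 zero eigenvalues correspond to the 2 connected components. The largest eigenvalue, 4, is at most the vertex count 5.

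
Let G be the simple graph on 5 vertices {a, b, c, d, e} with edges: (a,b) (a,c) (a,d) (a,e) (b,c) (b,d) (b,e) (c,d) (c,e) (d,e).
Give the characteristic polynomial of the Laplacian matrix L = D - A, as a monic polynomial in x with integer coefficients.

x^5 - 20x^4 + 150x^3 - 500x^2 + 625x

Each diagonal entry of L is the vertex degree and each off-diagonal entry is -1 where an edge is present, 0 otherwise; in the order [a, b, c, d, e] the diagonal is [4, 4, 4, 4, 4]. The eigenvalues of L are [0, 5, 5, 5, 5]; the characteristic polynomial is the product of (x - lambda_i), which multiplies out to x^5 - 20x^4 + 150x^3 - 500x^2 + 625x. The constant term is 0 because L is singular (the all-ones vector lies in its kernel). There is one zero in the spectrum, matching the 1 component.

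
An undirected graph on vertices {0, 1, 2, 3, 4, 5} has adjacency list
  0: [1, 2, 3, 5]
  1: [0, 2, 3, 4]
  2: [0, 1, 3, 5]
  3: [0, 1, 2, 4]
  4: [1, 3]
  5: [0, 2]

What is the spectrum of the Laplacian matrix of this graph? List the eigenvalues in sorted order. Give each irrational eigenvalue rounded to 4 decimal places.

[0, 1.4384, 3, 5, 5, 5.5616]

Reading degrees in the order [0, 1, 2, 3, 4, 5] gives [4, 4, 4, 4, 2, 2]; set D = diag(4, 4, 4, 4, 2, 2) and form L = D - A. Since every row of L sums to 0, the all-ones vector is in the kernel and 0 is an eigenvalue. The single zero eigenvalue shows the graph is connected. By the matrix-tree theorem the graph has (1/6) * product of the nonzero eigenvalues = 100 spanning trees. The largest eigenvalue, 5.5616, is at most the vertex count 6.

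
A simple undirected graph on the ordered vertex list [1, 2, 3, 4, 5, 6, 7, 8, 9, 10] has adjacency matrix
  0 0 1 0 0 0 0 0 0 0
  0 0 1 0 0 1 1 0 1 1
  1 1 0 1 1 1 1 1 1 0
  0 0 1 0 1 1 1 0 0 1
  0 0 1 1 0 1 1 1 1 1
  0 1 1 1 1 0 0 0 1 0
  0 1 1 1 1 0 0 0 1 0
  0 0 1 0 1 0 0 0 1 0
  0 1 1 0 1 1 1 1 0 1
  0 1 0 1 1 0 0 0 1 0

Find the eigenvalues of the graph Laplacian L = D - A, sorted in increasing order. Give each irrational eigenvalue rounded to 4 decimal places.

With the vertex order [1, 2, 3, 4, 5, 6, 7, 8, 9, 10], the degrees are [1, 5, 8, 5, 7, 5, 5, 3, 7, 4], giving D = diag(1, 5, 8, 5, 7, 5, 5, 3, 7, 4) and L = D - A. The multiplicity of 0 as a Laplacian eigenvalue equals the number of connected components. The single zero eigenvalue shows the graph is connected. By the matrix-tree theorem the graph has (1/10) * product of the nonzero eigenvalues = 112710 spanning trees. The largest eigenvalue, 9.1930, is at most the vertex count 10.

[0, 0.9793, 2.8393, 4.1590, 4.6972, 5, 6.6351, 8.1942, 8.3028, 9.1930]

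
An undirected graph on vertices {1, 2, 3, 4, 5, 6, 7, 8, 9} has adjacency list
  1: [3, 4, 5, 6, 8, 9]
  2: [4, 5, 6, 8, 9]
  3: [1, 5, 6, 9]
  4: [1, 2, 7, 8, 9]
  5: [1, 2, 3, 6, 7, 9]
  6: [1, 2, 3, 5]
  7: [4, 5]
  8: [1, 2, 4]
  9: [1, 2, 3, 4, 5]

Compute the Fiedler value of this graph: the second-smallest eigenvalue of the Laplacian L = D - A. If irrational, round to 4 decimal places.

With the vertex order [1, 2, 3, 4, 5, 6, 7, 8, 9], the degrees are [6, 5, 4, 5, 6, 4, 2, 3, 5], giving D = diag(6, 5, 4, 5, 6, 4, 2, 3, 5) and L = D - A. The smallest Laplacian eigenvalue is always 0. The next one, lambda_2 = 1.8671, measures how hard the graph is to disconnect: larger values mean better connectivity. The eigenvalues sum to 40, which equals trace(L) = 2|E|.

1.8671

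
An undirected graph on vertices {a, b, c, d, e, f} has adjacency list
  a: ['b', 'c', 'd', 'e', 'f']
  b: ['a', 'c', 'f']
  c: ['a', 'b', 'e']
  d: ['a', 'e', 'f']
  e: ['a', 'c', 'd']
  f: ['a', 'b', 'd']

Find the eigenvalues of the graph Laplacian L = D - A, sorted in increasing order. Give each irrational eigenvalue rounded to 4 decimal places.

Each diagonal entry of L is the vertex degree and each off-diagonal entry is -1 where an edge is present, 0 otherwise; in the order [a, b, c, d, e, f] the diagonal is [5, 3, 3, 3, 3, 3]. Since every row of L sums to 0, the all-ones vector is in the kernel and 0 is an eigenvalue. The largest eigenvalue, 6, is at most the vertex count 6.

[0, 2.3820, 2.3820, 4.6180, 4.6180, 6]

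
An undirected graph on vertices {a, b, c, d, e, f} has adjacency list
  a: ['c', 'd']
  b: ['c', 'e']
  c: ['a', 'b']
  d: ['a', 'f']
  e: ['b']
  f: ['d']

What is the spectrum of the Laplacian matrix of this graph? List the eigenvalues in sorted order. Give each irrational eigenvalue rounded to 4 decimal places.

Each diagonal entry of L is the vertex degree and each off-diagonal entry is -1 where an edge is present, 0 otherwise; in the order [a, b, c, d, e, f] the diagonal is [2, 2, 2, 2, 1, 1]. Since every row of L sums to 0, the all-ones vector is in the kernel and 0 is an eigenvalue. There is one zero in the spectrum, matching the 1 component. By the matrix-tree theorem the graph has (1/6) * product of the nonzero eigenvalues = 1 spanning tree.

[0, 0.2679, 1, 2, 3, 3.7321]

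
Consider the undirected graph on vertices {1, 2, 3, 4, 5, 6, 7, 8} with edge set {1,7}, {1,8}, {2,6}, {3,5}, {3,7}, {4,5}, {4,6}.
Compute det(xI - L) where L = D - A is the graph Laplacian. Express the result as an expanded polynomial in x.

x^8 - 14x^7 + 78x^6 - 220x^5 + 330x^4 - 252x^3 + 84x^2 - 8x

Each diagonal entry of L is the vertex degree and each off-diagonal entry is -1 where an edge is present, 0 otherwise; in the order [1, 2, 3, 4, 5, 6, 7, 8] the diagonal is [2, 1, 2, 2, 2, 2, 2, 1]. Computing det(xI - L) by cofactor expansion (or equivalently via sum-over-permutations) gives x^8 - 14x^7 + 78x^6 - 220x^5 + 330x^4 - 252x^3 + 84x^2 - 8x. The coefficient of x^7 equals -trace(L) = -14, matching the sum of degrees. There is one zero in the spectrum, matching the 1 component.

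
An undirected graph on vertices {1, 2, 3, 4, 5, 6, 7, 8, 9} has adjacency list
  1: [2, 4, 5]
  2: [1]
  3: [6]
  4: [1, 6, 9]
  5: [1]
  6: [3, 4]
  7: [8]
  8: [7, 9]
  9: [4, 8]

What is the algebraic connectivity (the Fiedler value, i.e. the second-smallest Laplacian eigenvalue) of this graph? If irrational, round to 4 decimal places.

0.2217

Reading degrees in the order [1, 2, 3, 4, 5, 6, 7, 8, 9] gives [3, 1, 1, 3, 1, 2, 1, 2, 2]; set D = diag(3, 1, 1, 3, 1, 2, 1, 2, 2) and form L = D - A. The smallest Laplacian eigenvalue is always 0. The next one, lambda_2 = 0.2217, measures how hard the graph is to disconnect: larger values mean better connectivity. The eigenvalues sum to 16, which equals trace(L) = 2|E|.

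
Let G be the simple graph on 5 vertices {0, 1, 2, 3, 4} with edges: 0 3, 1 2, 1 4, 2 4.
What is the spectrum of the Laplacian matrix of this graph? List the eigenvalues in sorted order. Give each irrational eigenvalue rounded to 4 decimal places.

With the vertex order [0, 1, 2, 3, 4], the degrees are [1, 2, 2, 1, 2], giving D = diag(1, 2, 2, 1, 2) and L = D - A. The multiplicity of 0 as a Laplacian eigenvalue equals the number of connected components. The 2 zero eigenvalues correspond to the 2 connected components. The largest eigenvalue, 3, is at most the vertex count 5.

[0, 0, 2, 3, 3]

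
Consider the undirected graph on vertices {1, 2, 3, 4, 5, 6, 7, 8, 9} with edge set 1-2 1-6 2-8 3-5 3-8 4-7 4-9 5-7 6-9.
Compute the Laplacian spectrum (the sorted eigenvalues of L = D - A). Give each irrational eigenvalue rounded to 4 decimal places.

[0, 0.4679, 0.4679, 1.6527, 1.6527, 3, 3, 3.8794, 3.8794]

Each diagonal entry of L is the vertex degree and each off-diagonal entry is -1 where an edge is present, 0 otherwise; in the order [1, 2, 3, 4, 5, 6, 7, 8, 9] the diagonal is [2, 2, 2, 2, 2, 2, 2, 2, 2]. Since every row of L sums to 0, the all-ones vector is in the kernel and 0 is an eigenvalue. The eigenvalues sum to 18, which equals trace(L) = 2|E|. By the matrix-tree theorem the graph has (1/9) * product of the nonzero eigenvalues = 9 spanning trees.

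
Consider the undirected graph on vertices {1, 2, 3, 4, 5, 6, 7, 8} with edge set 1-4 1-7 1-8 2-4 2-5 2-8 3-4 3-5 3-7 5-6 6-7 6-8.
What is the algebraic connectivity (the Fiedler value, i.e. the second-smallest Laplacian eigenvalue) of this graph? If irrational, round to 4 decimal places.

2

Each diagonal entry of L is the vertex degree and each off-diagonal entry is -1 where an edge is present, 0 otherwise; in the order [1, 2, 3, 4, 5, 6, 7, 8] the diagonal is [3, 3, 3, 3, 3, 3, 3, 3]. The sorted Laplacian eigenvalues are [0, 2, 2, 2, 4, 4, 4, 6]; the algebraic connectivity is the second entry, 2. By the matrix-tree theorem the graph has (1/8) * product of the nonzero eigenvalues = 384 spanning trees.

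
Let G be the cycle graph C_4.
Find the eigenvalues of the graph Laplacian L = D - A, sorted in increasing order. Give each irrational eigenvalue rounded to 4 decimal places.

[0, 2, 2, 4]

The graph has 4 vertices and degree multiset [2, 2, 2, 2]; D is the diagonal matrix of degrees and L = D - A. L is symmetric positive semidefinite, so every eigenvalue is real and nonnegative. The single zero eigenvalue shows the graph is connected. The eigenvalues sum to 8, which equals trace(L) = 2|E|.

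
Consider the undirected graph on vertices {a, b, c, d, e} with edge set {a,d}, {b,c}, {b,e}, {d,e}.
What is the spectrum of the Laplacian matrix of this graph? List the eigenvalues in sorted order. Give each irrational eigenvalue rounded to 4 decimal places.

[0, 0.3820, 1.3820, 2.6180, 3.6180]

With the vertex order [a, b, c, d, e], the degrees are [1, 2, 1, 2, 2], giving D = diag(1, 2, 1, 2, 2) and L = D - A. Diagonalising L (or applying a numerical eigensolver to the 5x5 matrix) gives the spectrum above. The single zero eigenvalue shows the graph is connected. By the matrix-tree theorem the graph has (1/5) * product of the nonzero eigenvalues = 1 spanning tree. The eigenvalues sum to 8, which equals trace(L) = 2|E|.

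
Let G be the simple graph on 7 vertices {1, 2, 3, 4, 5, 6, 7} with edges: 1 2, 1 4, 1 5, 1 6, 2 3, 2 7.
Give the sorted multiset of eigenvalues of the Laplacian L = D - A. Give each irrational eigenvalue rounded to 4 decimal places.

Each diagonal entry of L is the vertex degree and each off-diagonal entry is -1 where an edge is present, 0 otherwise; in the order [1, 2, 3, 4, 5, 6, 7] the diagonal is [4, 3, 1, 1, 1, 1, 1]. L is symmetric positive semidefinite, so every eigenvalue is real and nonnegative. The single zero eigenvalue shows the graph is connected. By the matrix-tree theorem the graph has (1/7) * product of the nonzero eigenvalues = 1 spanning tree. The eigenvalues sum to 12, which equals trace(L) = 2|E|.

[0, 0.3983, 1, 1, 1, 3.3399, 5.2618]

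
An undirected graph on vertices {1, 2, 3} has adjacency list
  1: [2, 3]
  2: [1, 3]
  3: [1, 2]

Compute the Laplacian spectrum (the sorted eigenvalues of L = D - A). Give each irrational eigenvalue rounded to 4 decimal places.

With the vertex order [1, 2, 3], the degrees are [2, 2, 2], giving D = diag(2, 2, 2) and L = D - A. Since every row of L sums to 0, the all-ones vector is in the kernel and 0 is an eigenvalue. The largest eigenvalue, 3, is at most the vertex count 3.

[0, 3, 3]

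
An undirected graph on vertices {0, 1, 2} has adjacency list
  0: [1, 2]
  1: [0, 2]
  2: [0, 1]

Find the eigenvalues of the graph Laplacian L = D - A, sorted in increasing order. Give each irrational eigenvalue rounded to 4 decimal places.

[0, 3, 3]

Reading degrees in the order [0, 1, 2] gives [2, 2, 2]; set D = diag(2, 2, 2) and form L = D - A. Since every row of L sums to 0, the all-ones vector is in the kernel and 0 is an eigenvalue. The single zero eigenvalue shows the graph is connected. The largest eigenvalue, 3, is at most the vertex count 3.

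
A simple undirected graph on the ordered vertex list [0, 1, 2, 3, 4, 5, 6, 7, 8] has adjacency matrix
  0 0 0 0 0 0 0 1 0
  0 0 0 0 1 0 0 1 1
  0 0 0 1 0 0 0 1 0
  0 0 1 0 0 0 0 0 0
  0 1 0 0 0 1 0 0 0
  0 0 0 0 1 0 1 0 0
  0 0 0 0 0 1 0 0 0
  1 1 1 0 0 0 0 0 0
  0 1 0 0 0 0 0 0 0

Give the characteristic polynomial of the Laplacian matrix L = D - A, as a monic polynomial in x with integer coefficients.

Each diagonal entry of L is the vertex degree and each off-diagonal entry is -1 where an edge is present, 0 otherwise; in the order [0, 1, 2, 3, 4, 5, 6, 7, 8] the diagonal is [1, 3, 2, 1, 2, 2, 1, 3, 1]. L has integer entries, so p(x) = det(xI - L) has integer coefficients. Expanding the determinant yields x^9 - 16x^8 + 103x^7 - 344x^6 + 641x^5 - 668x^4 + 371x^3 - 98x^2 + 9x. The coefficient of x^8 equals -trace(L) = -16, matching the sum of degrees. There is one zero in the spectrum, matching the 1 component.

x^9 - 16x^8 + 103x^7 - 344x^6 + 641x^5 - 668x^4 + 371x^3 - 98x^2 + 9x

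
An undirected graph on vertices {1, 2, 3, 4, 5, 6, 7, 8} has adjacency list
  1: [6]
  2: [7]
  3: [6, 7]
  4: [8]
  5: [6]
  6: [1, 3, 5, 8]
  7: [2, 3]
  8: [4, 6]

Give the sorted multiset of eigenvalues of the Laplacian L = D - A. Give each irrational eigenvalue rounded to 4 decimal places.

[0, 0.2538, 0.5472, 1, 1.4689, 2.4066, 3.1504, 5.1732]

Reading degrees in the order [1, 2, 3, 4, 5, 6, 7, 8] gives [1, 1, 2, 1, 1, 4, 2, 2]; set D = diag(1, 1, 2, 1, 1, 4, 2, 2) and form L = D - A. Diagonalising L (or applying a numerical eigensolver to the 8x8 matrix) gives the spectrum above. The single zero eigenvalue shows the graph is connected.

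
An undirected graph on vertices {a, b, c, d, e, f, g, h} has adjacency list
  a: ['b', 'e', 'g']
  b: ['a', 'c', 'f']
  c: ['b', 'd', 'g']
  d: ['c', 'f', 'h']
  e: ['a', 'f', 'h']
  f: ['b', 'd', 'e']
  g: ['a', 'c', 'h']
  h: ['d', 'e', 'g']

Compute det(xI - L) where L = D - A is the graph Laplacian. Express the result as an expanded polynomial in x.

x^8 - 24x^7 + 240x^6 - 1296x^5 + 4080x^4 - 7488x^3 + 7424x^2 - 3072x

Each diagonal entry of L is the vertex degree and each off-diagonal entry is -1 where an edge is present, 0 otherwise; in the order [a, b, c, d, e, f, g, h] the diagonal is [3, 3, 3, 3, 3, 3, 3, 3]. Computing det(xI - L) by cofactor expansion (or equivalently via sum-over-permutations) gives x^8 - 24x^7 + 240x^6 - 1296x^5 + 4080x^4 - 7488x^3 + 7424x^2 - 3072x. The coefficient of x^7 equals -trace(L) = -24, matching the sum of degrees. By the matrix-tree theorem the graph has (1/8) * product of the nonzero eigenvalues = 384 spanning trees.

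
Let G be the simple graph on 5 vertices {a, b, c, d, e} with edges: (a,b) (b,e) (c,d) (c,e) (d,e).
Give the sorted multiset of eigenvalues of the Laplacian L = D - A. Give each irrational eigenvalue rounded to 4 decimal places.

Reading degrees in the order [a, b, c, d, e] gives [1, 2, 2, 2, 3]; set D = diag(1, 2, 2, 2, 3) and form L = D - A. L is symmetric positive semidefinite, so every eigenvalue is real and nonnegative. There is one zero in the spectrum, matching the 1 component.

[0, 0.5188, 2.3111, 3, 4.1701]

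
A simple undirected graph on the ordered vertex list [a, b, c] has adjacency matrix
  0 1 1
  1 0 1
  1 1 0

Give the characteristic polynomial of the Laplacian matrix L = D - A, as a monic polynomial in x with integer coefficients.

x^3 - 6x^2 + 9x

Reading degrees in the order [a, b, c] gives [2, 2, 2]; set D = diag(2, 2, 2) and form L = D - A. The eigenvalues of L are [0, 3, 3]; the characteristic polynomial is the product of (x - lambda_i), which multiplies out to x^3 - 6x^2 + 9x. The coefficient of x^2 equals -trace(L) = -6, matching the sum of degrees. By the matrix-tree theorem the graph has (1/3) * product of the nonzero eigenvalues = 3 spanning trees. There is one zero in the spectrum, matching the 1 component.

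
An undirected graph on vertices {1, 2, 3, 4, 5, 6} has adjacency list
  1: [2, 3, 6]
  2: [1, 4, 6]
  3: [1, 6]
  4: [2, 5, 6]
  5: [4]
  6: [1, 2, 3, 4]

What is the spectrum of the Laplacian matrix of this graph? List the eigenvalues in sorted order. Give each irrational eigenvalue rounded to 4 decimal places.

Reading degrees in the order [1, 2, 3, 4, 5, 6] gives [3, 3, 2, 3, 1, 4]; set D = diag(3, 3, 2, 3, 1, 4) and form L = D - A. L is symmetric positive semidefinite, so every eigenvalue is real and nonnegative. The single zero eigenvalue shows the graph is connected. The eigenvalues sum to 16, which equals trace(L) = 2|E|.

[0, 0.7312, 2.1353, 3.4659, 4.5494, 5.1183]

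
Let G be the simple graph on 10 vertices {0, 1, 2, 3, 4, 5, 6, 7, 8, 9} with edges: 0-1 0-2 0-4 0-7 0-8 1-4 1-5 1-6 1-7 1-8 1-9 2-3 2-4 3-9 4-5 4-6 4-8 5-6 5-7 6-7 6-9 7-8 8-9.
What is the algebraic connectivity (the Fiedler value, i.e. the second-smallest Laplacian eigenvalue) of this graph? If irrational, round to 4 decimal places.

1.4043

Each diagonal entry of L is the vertex degree and each off-diagonal entry is -1 where an edge is present, 0 otherwise; in the order [0, 1, 2, 3, 4, 5, 6, 7, 8, 9] the diagonal is [5, 7, 3, 2, 6, 4, 5, 5, 5, 4]. Computing the eigenvalues of L and sorting gives [0, 1.4043, 2.7011, 3.6439, 4.4826, 5.5421, 5.9398, 6.3476, 7.8054, 8.1330]. The Fiedler value lambda_2 = 1.4043 is strictly positive, so the graph is connected. By the matrix-tree theorem the graph has (1/10) * product of the nonzero eigenvalues = 82190 spanning trees.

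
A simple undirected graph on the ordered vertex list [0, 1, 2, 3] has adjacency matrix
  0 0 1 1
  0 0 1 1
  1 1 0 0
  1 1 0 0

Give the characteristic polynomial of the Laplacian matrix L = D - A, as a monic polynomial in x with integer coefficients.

x^4 - 8x^3 + 20x^2 - 16x

With the vertex order [0, 1, 2, 3], the degrees are [2, 2, 2, 2], giving D = diag(2, 2, 2, 2) and L = D - A. L has integer entries, so p(x) = det(xI - L) has integer coefficients. Expanding the determinant yields x^4 - 8x^3 + 20x^2 - 16x. The coefficient of x^3 equals -trace(L) = -8, matching the sum of degrees. There is one zero in the spectrum, matching the 1 component.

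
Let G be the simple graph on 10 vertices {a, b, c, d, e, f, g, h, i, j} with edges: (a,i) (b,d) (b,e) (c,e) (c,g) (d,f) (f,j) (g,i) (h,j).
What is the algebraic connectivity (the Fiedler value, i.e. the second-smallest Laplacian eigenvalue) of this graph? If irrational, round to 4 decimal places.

0.0979

Reading degrees in the order [a, b, c, d, e, f, g, h, i, j] gives [1, 2, 2, 2, 2, 2, 2, 1, 2, 2]; set D = diag(1, 2, 2, 2, 2, 2, 2, 1, 2, 2) and form L = D - A. The sorted Laplacian eigenvalues are [0, 0.0979, 0.3820, 0.8244, 1.3820, 2, 2.6180, 3.1756, 3.6180, 3.9021]; the algebraic connectivity is the second entry, 0.0979. The largest eigenvalue, 3.9021, is at most the vertex count 10.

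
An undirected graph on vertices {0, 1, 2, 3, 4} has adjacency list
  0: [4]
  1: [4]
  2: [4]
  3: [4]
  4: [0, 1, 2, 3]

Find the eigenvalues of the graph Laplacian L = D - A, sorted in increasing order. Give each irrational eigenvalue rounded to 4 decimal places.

Reading degrees in the order [0, 1, 2, 3, 4] gives [1, 1, 1, 1, 4]; set D = diag(1, 1, 1, 1, 4) and form L = D - A. L is symmetric positive semidefinite, so every eigenvalue is real and nonnegative. The single zero eigenvalue shows the graph is connected.

[0, 1, 1, 1, 5]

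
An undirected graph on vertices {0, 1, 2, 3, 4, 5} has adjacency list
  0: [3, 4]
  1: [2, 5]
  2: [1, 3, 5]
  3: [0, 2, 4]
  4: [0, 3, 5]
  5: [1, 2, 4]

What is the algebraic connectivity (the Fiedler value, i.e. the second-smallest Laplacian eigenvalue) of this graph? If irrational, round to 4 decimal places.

With the vertex order [0, 1, 2, 3, 4, 5], the degrees are [2, 2, 3, 3, 3, 3], giving D = diag(2, 2, 3, 3, 3, 3) and L = D - A. The smallest Laplacian eigenvalue is always 0. The next one, lambda_2 = 1, measures how hard the graph is to disconnect: larger values mean better connectivity. There is one zero in the spectrum, matching the 1 component.

1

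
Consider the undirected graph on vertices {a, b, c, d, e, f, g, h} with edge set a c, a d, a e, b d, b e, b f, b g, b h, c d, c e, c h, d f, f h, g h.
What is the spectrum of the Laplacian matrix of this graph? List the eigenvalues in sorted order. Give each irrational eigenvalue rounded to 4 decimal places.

Reading degrees in the order [a, b, c, d, e, f, g, h] gives [3, 5, 4, 4, 3, 3, 2, 4]; set D = diag(3, 5, 4, 4, 3, 3, 2, 4) and form L = D - A. Since every row of L sums to 0, the all-ones vector is in the kernel and 0 is an eigenvalue. The single zero eigenvalue shows the graph is connected. The eigenvalues sum to 28, which equals trace(L) = 2|E|. The largest eigenvalue, 6.7123, is at most the vertex count 8.

[0, 1.3496, 2.3350, 3.4804, 4, 4.6591, 5.4636, 6.7123]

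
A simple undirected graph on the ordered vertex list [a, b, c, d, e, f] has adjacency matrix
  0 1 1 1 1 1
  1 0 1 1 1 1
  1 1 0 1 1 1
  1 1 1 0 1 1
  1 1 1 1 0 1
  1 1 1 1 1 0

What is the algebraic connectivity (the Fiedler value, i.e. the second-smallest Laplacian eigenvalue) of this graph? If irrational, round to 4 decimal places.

6

With the vertex order [a, b, c, d, e, f], the degrees are [5, 5, 5, 5, 5, 5], giving D = diag(5, 5, 5, 5, 5, 5) and L = D - A. The smallest Laplacian eigenvalue is always 0. The next one, lambda_2 = 6, measures how hard the graph is to disconnect: larger values mean better connectivity.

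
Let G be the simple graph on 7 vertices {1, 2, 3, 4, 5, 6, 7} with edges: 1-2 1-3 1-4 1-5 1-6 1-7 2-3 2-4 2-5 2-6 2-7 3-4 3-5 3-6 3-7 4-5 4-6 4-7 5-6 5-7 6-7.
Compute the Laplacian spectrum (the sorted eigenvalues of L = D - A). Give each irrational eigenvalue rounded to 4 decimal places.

[0, 7, 7, 7, 7, 7, 7]

With the vertex order [1, 2, 3, 4, 5, 6, 7], the degrees are [6, 6, 6, 6, 6, 6, 6], giving D = diag(6, 6, 6, 6, 6, 6, 6) and L = D - A. Since every row of L sums to 0, the all-ones vector is in the kernel and 0 is an eigenvalue. The single zero eigenvalue shows the graph is connected. The eigenvalues sum to 42, which equals trace(L) = 2|E|. By the matrix-tree theorem the graph has (1/7) * product of the nonzero eigenvalues = 16807 spanning trees.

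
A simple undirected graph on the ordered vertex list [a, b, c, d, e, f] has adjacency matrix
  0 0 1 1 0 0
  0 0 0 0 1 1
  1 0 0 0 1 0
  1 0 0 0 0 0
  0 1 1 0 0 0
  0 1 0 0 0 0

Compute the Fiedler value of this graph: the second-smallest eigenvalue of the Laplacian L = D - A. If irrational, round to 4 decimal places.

Reading degrees in the order [a, b, c, d, e, f] gives [2, 2, 2, 1, 2, 1]; set D = diag(2, 2, 2, 1, 2, 1) and form L = D - A. Computing the eigenvalues of L and sorting gives [0, 0.2679, 1, 2, 3, 3.7321]. The Fiedler value lambda_2 = 0.2679 is strictly positive, so the graph is connected. There is one zero in the spectrum, matching the 1 component. The largest eigenvalue, 3.7321, is at most the vertex count 6.

0.2679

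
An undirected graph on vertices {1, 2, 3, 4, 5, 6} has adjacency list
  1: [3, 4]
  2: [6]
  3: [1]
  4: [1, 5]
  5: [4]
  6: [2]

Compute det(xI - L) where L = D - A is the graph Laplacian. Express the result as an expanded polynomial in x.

With the vertex order [1, 2, 3, 4, 5, 6], the degrees are [2, 1, 1, 2, 1, 1], giving D = diag(2, 1, 1, 2, 1, 1) and L = D - A. Computing det(xI - L) by cofactor expansion (or equivalently via sum-over-permutations) gives x^6 - 8x^5 + 22x^4 - 24x^3 + 8x^2. Since p(0) = det(-L) = 0, x divides p(x).

x^6 - 8x^5 + 22x^4 - 24x^3 + 8x^2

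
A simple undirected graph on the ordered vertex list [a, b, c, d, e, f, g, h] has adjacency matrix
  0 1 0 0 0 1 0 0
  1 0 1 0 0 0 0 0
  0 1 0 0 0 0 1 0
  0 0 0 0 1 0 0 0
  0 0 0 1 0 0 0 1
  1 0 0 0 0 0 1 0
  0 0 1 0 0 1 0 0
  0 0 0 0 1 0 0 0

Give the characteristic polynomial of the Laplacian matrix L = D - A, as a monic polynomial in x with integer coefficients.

x^8 - 14x^7 + 78x^6 - 220x^5 + 330x^4 - 250x^3 + 75x^2

With the vertex order [a, b, c, d, e, f, g, h], the degrees are [2, 2, 2, 1, 2, 2, 2, 1], giving D = diag(2, 2, 2, 1, 2, 2, 2, 1) and L = D - A. L has integer entries, so p(x) = det(xI - L) has integer coefficients. Expanding the determinant yields x^8 - 14x^7 + 78x^6 - 220x^5 + 330x^4 - 250x^3 + 75x^2. The coefficient of x^7 equals -trace(L) = -14, matching the sum of degrees.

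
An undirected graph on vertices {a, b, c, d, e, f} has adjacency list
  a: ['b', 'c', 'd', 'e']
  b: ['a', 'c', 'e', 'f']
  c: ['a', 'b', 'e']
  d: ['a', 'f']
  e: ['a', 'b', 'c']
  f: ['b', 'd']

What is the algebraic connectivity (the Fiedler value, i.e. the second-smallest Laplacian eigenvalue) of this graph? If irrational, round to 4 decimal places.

With the vertex order [a, b, c, d, e, f], the degrees are [4, 4, 3, 2, 3, 2], giving D = diag(4, 4, 3, 2, 3, 2) and L = D - A. The sorted Laplacian eigenvalues are [0, 1.2679, 2.5858, 4, 4.7321, 5.4142]; the algebraic connectivity is the second entry, 1.2679.

1.2679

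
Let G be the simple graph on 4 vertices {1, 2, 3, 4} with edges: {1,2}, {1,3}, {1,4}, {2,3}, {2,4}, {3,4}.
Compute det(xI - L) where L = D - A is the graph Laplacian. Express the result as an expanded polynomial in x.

x^4 - 12x^3 + 48x^2 - 64x

Reading degrees in the order [1, 2, 3, 4] gives [3, 3, 3, 3]; set D = diag(3, 3, 3, 3) and form L = D - A. Computing det(xI - L) by cofactor expansion (or equivalently via sum-over-permutations) gives x^4 - 12x^3 + 48x^2 - 64x. The coefficient of x^3 equals -trace(L) = -12, matching the sum of degrees. There is one zero in the spectrum, matching the 1 component.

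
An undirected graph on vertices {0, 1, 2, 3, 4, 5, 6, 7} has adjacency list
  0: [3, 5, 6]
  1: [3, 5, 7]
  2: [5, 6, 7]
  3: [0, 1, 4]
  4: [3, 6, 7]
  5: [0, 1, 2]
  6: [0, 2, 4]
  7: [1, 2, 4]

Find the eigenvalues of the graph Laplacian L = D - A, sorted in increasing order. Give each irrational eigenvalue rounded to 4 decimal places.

[0, 2, 2, 2, 4, 4, 4, 6]

Reading degrees in the order [0, 1, 2, 3, 4, 5, 6, 7] gives [3, 3, 3, 3, 3, 3, 3, 3]; set D = diag(3, 3, 3, 3, 3, 3, 3, 3) and form L = D - A. The multiplicity of 0 as a Laplacian eigenvalue equals the number of connected components. The single zero eigenvalue shows the graph is connected. The eigenvalues sum to 24, which equals trace(L) = 2|E|.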